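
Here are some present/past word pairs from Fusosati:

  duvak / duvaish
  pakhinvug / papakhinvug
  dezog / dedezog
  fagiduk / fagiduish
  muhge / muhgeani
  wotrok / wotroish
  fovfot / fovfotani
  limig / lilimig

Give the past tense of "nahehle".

nahehleani

pakhinvug and fagiduk both have last vowel 'u' yet inflect differently (papakhinvug, fagiduish), so the last vowel is not what conditions the rule; the final letter is.
"nahehle" ends in -e. The one such stem in the data (muhge → muhgeani) adds -ani, so the same rule applies.
The other patterns: stems ending in -g repeat the first consonant+vowel as a prefix; stems ending in -k drop the final letter and add -ish.
So nahehle → nahehleani.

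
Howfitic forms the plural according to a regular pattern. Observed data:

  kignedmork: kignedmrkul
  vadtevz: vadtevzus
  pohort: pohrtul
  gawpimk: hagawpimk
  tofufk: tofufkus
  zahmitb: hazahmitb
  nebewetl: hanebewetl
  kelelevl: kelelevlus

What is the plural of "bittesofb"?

bittesofbus

"bittesofb" has second-to-last letter 'f'. The one such stem in the data (tofufk → tofufkus) adds -us, so the same rule applies.
The other patterns: stems whose second-to-last letter is 'r' delete the last vowel and add -ul; stems whose second-to-last letter is 'm' or 't' add the prefix ha-.
So bittesofb → bittesofbus.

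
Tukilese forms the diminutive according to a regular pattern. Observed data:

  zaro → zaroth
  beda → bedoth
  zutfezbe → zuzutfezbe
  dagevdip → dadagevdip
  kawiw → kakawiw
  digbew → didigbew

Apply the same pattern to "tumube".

tutumube

zaro and zutfezbe both begin with z- yet inflect differently (zaroth, zuzutfezbe), so the first letter is not what conditions the rule; the final letter is.
"tumube" ends in -e. The one such stem in the data (zutfezbe → zuzutfezbe) repeats the first consonant+vowel as a prefix (as do dagevdip, kawiw), so the same rule applies.
So tumube → tutumube.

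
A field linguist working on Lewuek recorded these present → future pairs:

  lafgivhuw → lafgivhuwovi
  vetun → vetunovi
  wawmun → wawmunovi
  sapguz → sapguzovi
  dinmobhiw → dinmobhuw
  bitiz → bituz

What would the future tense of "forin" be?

"forin" has last vowel 'i'. The stems whose last vowel is 'i' (dinmobhiw → dinmobhuw, bitiz → bituz) change the last vowel to 'u'.
So forin → forun.

forun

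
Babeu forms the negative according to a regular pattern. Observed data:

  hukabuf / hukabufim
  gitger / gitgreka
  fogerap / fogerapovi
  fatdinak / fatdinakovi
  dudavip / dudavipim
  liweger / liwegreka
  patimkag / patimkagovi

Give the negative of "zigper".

fogerap and dudavip both end in -p yet inflect differently (fogerapovi, dudavipim), so the final letter is not what conditions the rule; the last vowel is.
"zigper" has last vowel 'e'. The stems whose last vowel is 'e' (gitger → gitgreka, liweger → liwegreka) delete the last vowel and add -eka.
The other patterns: stems whose last vowel is 'a' add -ovi; stems whose last vowel is 'i' or 'u' add -im.
So zigper → zigpreka.

zigpreka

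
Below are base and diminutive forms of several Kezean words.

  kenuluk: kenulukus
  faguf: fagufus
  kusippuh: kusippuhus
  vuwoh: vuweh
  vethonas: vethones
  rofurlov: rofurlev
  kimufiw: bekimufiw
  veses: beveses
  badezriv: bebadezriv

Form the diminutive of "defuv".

kusippuh and vuwoh both end in -h yet inflect differently (kusippuhus, vuweh), so the final letter is not what conditions the rule; the last vowel is.
"defuv" has last vowel 'u'. The stems whose last vowel is 'u' (kenuluk → kenulukus, faguf → fagufus, kusippuh → kusippuhus) add -us.
The other patterns: stems whose last vowel is 'a' or 'o' change the last vowel to 'e'; stems whose last vowel is 'e' or 'i' add the prefix be-.
So defuv → defuvus.

defuvus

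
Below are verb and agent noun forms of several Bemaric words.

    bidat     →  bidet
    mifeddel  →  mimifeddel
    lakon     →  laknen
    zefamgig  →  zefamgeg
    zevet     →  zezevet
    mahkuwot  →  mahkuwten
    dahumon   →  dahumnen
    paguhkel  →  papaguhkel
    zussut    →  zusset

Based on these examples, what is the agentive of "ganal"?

ganel

"ganal" has last vowel 'a'. The one such stem in the data (bidat → bidet) changes the last vowel to 'e' (as do zussut, zefamgig), so the same rule applies.
So ganal → ganel.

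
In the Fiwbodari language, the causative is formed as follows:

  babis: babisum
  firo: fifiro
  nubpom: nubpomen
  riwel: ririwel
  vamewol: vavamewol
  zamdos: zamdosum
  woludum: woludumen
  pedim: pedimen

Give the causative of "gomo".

pedim and babis both have last vowel 'i' yet inflect differently (pedimen, babisum), so the last vowel is not what conditions the rule; the final letter is.
"gomo" ends in -o. The one such stem in the data (firo → fifiro) repeats the first consonant+vowel as a prefix (as do riwel, vamewol), so the same rule applies.
So gomo → gogomo.

gogomo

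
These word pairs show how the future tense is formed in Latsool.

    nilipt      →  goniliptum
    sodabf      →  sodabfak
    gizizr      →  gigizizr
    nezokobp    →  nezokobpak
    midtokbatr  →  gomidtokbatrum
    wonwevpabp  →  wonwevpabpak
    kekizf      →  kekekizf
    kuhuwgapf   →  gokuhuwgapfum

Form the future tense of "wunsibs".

sodabf and kekizf both end in -f yet inflect differently (sodabfak, kekekizf), so the final letter is not what conditions the rule; the second-to-last letter is.
"wunsibs" has second-to-last letter 'b'. The stems whose second-to-last letter is 'b' (sodabf → sodabfak, wonwevpabp → wonwevpabpak, nezokobp → nezokobpak) add -ak.
So wunsibs → wunsibsak.

wunsibsak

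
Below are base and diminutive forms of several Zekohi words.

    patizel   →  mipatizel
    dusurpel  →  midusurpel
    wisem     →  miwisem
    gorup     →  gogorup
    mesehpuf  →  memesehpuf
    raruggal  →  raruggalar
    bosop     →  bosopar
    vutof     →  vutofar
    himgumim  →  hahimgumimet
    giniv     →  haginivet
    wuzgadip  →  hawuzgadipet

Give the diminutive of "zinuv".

patizel and raruggal both end in -l yet inflect differently (mipatizel, raruggalar), so the final letter is not what conditions the rule; the last vowel is.
"zinuv" has last vowel 'u'. The stems whose last vowel is 'u' (gorup → gogorup, mesehpuf → memesehpuf) repeat the first consonant+vowel as a prefix.
So zinuv → zizinuv.

zizinuv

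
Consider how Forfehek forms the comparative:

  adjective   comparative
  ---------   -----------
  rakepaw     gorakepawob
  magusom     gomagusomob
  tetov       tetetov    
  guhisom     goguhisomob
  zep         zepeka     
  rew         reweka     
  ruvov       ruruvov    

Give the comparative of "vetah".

rew and rakepaw both end in -w yet inflect differently (reweka, gorakepawob), so the final letter is not what conditions the rule; the number of vowels is.
"vetah" has 2 vowels. The stems with 2 vowels (tetov → tetetov, ruvov → ruruvov) repeat the first consonant+vowel as a prefix.
So vetah → vevetah.

vevetah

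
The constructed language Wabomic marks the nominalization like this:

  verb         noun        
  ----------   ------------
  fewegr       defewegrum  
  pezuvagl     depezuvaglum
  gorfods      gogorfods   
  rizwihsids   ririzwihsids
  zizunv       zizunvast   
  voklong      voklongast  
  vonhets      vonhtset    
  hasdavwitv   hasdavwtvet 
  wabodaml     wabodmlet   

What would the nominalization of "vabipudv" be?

gorfods and vonhets both end in -s yet inflect differently (gogorfods, vonhtset), so the final letter is not what conditions the rule; the second-to-last letter is.
"vabipudv" has second-to-last letter 'd'. The stems whose second-to-last letter is 'd' (gorfods → gogorfods, rizwihsids → ririzwihsids) repeat the first consonant+vowel as a prefix.
The other patterns: stems whose second-to-last letter is 'g' add de- … -um around the stem; stems whose second-to-last letter is 'n' add -ast; stems whose second-to-last letter is 'm' or 't' delete the last vowel and add -et.
So vabipudv → vavabipudv.

vavabipudv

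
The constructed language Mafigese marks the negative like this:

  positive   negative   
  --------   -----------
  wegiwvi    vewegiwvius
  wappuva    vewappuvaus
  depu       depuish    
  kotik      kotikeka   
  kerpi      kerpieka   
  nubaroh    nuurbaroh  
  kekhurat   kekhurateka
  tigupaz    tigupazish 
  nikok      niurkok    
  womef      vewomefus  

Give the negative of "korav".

kerpi and wegiwvi both end in -i yet inflect differently (kerpieka, vewegiwvius), so the final letter is not what conditions the rule; the first letter is.
"korav" begins with k-. The stems beginning with k- (kotik → kotikeka, kekhurat → kekhurateka, kerpi → kerpieka) add -eka.
The other patterns: stems beginning with w- add ve- … -us around the stem; stems beginning with n- insert -ur- after the first vowel; stems beginning with d- or t- add -ish.
So korav → koraveka.

koraveka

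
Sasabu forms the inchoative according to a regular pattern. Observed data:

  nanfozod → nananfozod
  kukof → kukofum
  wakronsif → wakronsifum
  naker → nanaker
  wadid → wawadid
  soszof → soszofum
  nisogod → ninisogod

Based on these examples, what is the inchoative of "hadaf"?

hadafum

wakronsif and wadid both have last vowel 'i' yet inflect differently (wakronsifum, wawadid), so the last vowel is not what conditions the rule; the final letter is.
"hadaf" ends in -f. The stems ending in -f (kukof → kukofum, soszof → soszofum, wakronsif → wakronsifum) add -um.
The other pattern: stems ending in -d or -r repeat the first consonant+vowel as a prefix.
So hadaf → hadafum.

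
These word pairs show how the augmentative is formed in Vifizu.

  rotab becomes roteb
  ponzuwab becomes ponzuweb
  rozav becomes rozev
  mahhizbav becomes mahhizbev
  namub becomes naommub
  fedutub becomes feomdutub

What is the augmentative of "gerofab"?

rotab and namub both end in -b yet inflect differently (roteb, naommub), so the final letter is not what conditions the rule; the last vowel is.
"gerofab" has last vowel 'a'. The stems whose last vowel is 'a' (rotab → roteb, ponzuwab → ponzuweb, rozav → rozev) change the last vowel to 'e'.
The other pattern: stems whose last vowel is 'u' insert -om- after the first vowel.
So gerofab → gerofeb.

gerofeb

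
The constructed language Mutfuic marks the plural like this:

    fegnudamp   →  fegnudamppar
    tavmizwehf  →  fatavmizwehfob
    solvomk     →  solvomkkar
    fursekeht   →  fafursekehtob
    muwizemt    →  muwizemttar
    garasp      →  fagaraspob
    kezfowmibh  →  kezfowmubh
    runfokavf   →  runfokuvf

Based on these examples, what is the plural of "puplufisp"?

"puplufisp" has second-to-last letter 's'. The one such stem in the data (garasp → fagaraspob) adds fa- … -ob around the stem, so the same rule applies.
So puplufisp → fapuplufispob.

fapuplufispob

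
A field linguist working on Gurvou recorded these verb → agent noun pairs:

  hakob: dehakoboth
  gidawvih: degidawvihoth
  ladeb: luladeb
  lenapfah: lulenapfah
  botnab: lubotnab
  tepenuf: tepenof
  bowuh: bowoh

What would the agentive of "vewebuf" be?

hakob and ladeb both end in -b yet inflect differently (dehakoboth, luladeb), so the final letter is not what conditions the rule; the last vowel is.
"vewebuf" has last vowel 'u'. The stems whose last vowel is 'u' (tepenuf → tepenof, bowuh → bowoh) change the last vowel to 'o'.
So vewebuf → vewebof.

vewebof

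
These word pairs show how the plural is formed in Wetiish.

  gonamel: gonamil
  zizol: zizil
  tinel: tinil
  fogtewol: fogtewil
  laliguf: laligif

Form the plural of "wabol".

Every pair shown (gonamel → gonamil, zizol → zizil, tinel → tinil, …) follows the same rule: change the last vowel to 'i'.
So wabol → wabil.

wabil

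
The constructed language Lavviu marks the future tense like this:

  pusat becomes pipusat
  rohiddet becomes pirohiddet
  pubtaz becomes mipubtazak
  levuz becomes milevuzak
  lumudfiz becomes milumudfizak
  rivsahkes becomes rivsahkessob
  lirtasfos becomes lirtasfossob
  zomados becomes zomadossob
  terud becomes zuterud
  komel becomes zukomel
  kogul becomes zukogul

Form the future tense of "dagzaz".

pusat and pubtaz both have last vowel 'a' yet inflect differently (pipusat, mipubtazak), so the last vowel is not what conditions the rule; the final letter is.
"dagzaz" ends in -z. The stems ending in -z (pubtaz → mipubtazak, levuz → milevuzak, lumudfiz → milumudfizak) add mi- … -ak around the stem.
The other patterns: stems ending in -t add the prefix pi-; stems ending in -s double the final consonant and add -ob; stems ending in -d or -l add the prefix zu-.
So dagzaz → midagzazak.

midagzazak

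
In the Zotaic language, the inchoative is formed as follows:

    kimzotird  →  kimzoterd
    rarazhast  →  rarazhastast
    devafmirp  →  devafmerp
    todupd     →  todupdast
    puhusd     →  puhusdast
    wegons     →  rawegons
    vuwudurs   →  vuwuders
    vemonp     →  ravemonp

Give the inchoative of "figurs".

figers

wegons and vuwudurs both end in -s yet inflect differently (rawegons, vuwuders), so the final letter is not what conditions the rule; the second-to-last letter is.
"figurs" has second-to-last letter 'r'. The stems whose second-to-last letter is 'r' (vuwudurs → vuwuders, devafmirp → devafmerp, kimzotird → kimzoterd) change the last vowel to 'e'.
So figurs → figers.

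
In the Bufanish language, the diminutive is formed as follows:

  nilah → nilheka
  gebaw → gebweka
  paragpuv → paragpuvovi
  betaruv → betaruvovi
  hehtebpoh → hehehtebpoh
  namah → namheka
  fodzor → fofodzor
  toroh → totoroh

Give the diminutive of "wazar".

wazreka

namah and hehtebpoh both end in -h yet inflect differently (namheka, hehehtebpoh), so the final letter is not what conditions the rule; the last vowel is.
"wazar" has last vowel 'a'. The stems whose last vowel is 'a' (namah → namheka, gebaw → gebweka, nilah → nilheka) delete the last vowel and add -eka.
So wazar → wazreka.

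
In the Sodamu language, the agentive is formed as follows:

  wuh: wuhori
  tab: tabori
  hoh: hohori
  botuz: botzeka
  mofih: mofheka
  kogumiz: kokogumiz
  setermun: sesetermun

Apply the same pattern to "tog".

togori

wuh and mofih both end in -h yet inflect differently (wuhori, mofheka), so the final letter is not what conditions the rule; the number of vowels is.
"tog" has 1 vowel. The stems with 1 vowel (wuh → wuhori, tab → tabori, hoh → hohori) add -ori.
So tog → togori.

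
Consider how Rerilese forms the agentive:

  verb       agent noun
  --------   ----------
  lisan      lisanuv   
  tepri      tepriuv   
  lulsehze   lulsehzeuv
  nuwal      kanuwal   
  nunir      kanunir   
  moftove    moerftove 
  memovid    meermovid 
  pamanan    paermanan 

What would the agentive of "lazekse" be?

lazekseuv

lulsehze and moftove both end in -e yet inflect differently (lulsehzeuv, moerftove), so the final letter is not what conditions the rule; the first letter is.
"lazekse" begins with l-. The stems beginning with l- (lisan → lisanuv, lulsehze → lulsehzeuv) add -uv.
So lazekse → lazekseuv.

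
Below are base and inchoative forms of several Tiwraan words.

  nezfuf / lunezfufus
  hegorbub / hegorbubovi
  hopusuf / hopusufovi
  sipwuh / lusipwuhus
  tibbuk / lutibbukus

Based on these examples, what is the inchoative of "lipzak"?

lulipzakus

"lipzak" has 2 vowels. The stems with 2 vowels (tibbuk → lutibbukus, sipwuh → lusipwuhus, nezfuf → lunezfufus) add lu- … -us around the stem.
The other pattern: stems with 3 vowels add -ovi.
So lipzak → lulipzakus.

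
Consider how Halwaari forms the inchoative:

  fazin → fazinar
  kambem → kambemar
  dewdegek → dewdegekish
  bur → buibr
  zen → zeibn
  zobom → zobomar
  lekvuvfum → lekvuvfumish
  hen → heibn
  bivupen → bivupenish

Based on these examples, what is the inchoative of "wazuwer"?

wazuwerish

hen and fazin both end in -n yet inflect differently (heibn, fazinar), so the final letter is not what conditions the rule; the number of vowels is.
"wazuwer" has 3 vowels. The stems with 3 vowels (lekvuvfum → lekvuvfumish, bivupen → bivupenish, dewdegek → dewdegekish) add -ish.
The other patterns: stems with 1 vowel insert -ib- after the first vowel; stems with 2 vowels add -ar.
So wazuwer → wazuwerish.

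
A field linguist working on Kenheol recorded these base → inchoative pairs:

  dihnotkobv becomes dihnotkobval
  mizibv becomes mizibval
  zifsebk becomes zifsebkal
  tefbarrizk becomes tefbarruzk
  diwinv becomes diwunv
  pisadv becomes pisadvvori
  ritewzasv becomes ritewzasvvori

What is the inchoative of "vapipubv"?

vapipubval

zifsebk and tefbarrizk both end in -k yet inflect differently (zifsebkal, tefbarruzk), so the final letter is not what conditions the rule; the second-to-last letter is.
"vapipubv" has second-to-last letter 'b'. The stems whose second-to-last letter is 'b' (dihnotkobv → dihnotkobval, mizibv → mizibval, zifsebk → zifsebkal) add -al.
The other patterns: stems whose second-to-last letter is 'n' or 'z' change the last vowel to 'u'; stems whose second-to-last letter is 'd' or 's' double the final consonant and add -ori.
So vapipubv → vapipubval.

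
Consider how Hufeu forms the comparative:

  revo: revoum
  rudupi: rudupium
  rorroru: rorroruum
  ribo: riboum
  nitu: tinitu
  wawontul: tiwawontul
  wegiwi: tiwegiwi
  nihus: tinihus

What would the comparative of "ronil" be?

ronilum

rorroru and nitu both end in -u yet inflect differently (rorroruum, tinitu), so the final letter is not what conditions the rule; the first letter is.
"ronil" begins with r-. The stems beginning with r- (revo → revoum, rudupi → rudupium, rorroru → rorroruum) add -um.
The other pattern: stems beginning with n- or w- add the prefix ti-.
So ronil → ronilum.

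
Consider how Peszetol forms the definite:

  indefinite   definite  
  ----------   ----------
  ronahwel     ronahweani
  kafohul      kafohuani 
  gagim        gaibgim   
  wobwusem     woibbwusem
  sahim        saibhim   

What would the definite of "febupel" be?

febupeani

ronahwel and wobwusem both have last vowel 'e' yet inflect differently (ronahweani, woibbwusem), so the last vowel is not what conditions the rule; the final letter is.
"febupel" ends in -l. The stems ending in -l (ronahwel → ronahweani, kafohul → kafohuani) drop the final letter and add -ani.
So febupel → febupeani.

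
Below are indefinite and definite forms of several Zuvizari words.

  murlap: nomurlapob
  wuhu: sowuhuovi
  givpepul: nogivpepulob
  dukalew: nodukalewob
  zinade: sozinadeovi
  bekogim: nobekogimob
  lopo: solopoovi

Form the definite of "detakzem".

"detakzem" ends in a consonant. The stems ending in a consonant (bekogim → nobekogimob, givpepul → nogivpepulob, murlap → nomurlapob) add no- … -ob around the stem.
The other pattern: stems ending in a vowel add so- … -ovi around the stem.
So detakzem → nodetakzemob.

nodetakzemob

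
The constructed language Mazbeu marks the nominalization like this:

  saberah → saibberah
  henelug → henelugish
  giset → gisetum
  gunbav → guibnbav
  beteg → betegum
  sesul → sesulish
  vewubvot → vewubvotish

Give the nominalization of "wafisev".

"wafisev" has last vowel 'e'. The stems whose last vowel is 'e' (giset → gisetum, beteg → betegum) add -um.
So wafisev → wafisevum.

wafisevum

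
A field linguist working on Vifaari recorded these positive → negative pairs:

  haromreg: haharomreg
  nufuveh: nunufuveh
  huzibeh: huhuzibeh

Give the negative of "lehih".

Every pair shown (haromreg → haharomreg, nufuveh → nunufuveh, huzibeh → huhuzibeh) follows the same rule: repeat the first consonant+vowel as a prefix.
So lehih → lelehih.

lelehih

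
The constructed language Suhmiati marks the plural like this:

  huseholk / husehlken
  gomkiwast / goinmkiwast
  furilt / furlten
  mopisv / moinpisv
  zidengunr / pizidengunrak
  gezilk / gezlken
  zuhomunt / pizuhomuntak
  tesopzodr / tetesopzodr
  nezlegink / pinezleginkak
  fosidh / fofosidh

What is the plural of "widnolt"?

widnlten

"widnolt" has second-to-last letter 'l'. The stems whose second-to-last letter is 'l' (furilt → furlten, huseholk → husehlken, gezilk → gezlken) delete the last vowel and add -en.
The other patterns: stems whose second-to-last letter is 'n' add pi- … -ak around the stem; stems whose second-to-last letter is 's' insert -in- after the first vowel; stems whose second-to-last letter is 'd' repeat the first consonant+vowel as a prefix.
So widnolt → widnlten.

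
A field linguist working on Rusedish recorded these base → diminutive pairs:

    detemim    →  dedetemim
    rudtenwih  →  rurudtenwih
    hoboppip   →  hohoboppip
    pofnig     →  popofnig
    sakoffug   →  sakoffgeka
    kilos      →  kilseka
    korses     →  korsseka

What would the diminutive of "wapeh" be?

pofnig and sakoffug both end in -g yet inflect differently (popofnig, sakoffgeka), so the final letter is not what conditions the rule; the last vowel is.
"wapeh" has last vowel 'e'. The one such stem in the data (korses → korsseka) deletes the last vowel and adds -eka (as do sakoffug, kilos), so the same rule applies.
The other pattern: stems whose last vowel is 'i' repeat the first consonant+vowel as a prefix.
So wapeh → wapheka.

wapheka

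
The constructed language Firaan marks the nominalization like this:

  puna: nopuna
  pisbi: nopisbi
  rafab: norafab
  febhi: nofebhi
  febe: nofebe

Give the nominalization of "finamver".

nofinamver

Every pair shown (puna → nopuna, pisbi → nopisbi, rafab → norafab, …) follows the same rule: add the prefix no-.
So finamver → nofinamver.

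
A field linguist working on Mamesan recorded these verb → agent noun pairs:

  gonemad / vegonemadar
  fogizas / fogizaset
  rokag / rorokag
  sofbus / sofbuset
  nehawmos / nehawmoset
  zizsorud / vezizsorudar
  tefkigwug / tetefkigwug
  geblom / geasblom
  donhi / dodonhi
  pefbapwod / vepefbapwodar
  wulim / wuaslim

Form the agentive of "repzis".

pefbapwod and geblom both have last vowel 'o' yet inflect differently (vepefbapwodar, geasblom), so the last vowel is not what conditions the rule; the final letter is.
"repzis" ends in -s. The stems ending in -s (nehawmos → nehawmoset, sofbus → sofbuset, fogizas → fogizaset) add -et.
So repzis → repziset.

repziset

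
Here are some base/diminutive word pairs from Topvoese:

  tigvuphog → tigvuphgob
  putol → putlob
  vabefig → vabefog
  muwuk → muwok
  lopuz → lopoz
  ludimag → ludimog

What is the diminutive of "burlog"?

burlgob

tigvuphog and vabefig both end in -g yet inflect differently (tigvuphgob, vabefog), so the final letter is not what conditions the rule; the last vowel is.
"burlog" has last vowel 'o'. The stems whose last vowel is 'o' (tigvuphog → tigvuphgob, putol → putlob) delete the last vowel and add -ob.
The other pattern: stems whose last vowel is 'a', 'i' or 'u' change the last vowel to 'o'.
So burlog → burlgob.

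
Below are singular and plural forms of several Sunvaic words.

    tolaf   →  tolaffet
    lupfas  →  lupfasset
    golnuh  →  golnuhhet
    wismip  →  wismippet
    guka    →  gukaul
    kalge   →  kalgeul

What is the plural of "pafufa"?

pafufaul

tolaf and guka both have last vowel 'a' yet inflect differently (tolaffet, gukaul), so the last vowel is not what conditions the rule; whether the stem ends in a vowel or a consonant is.
"pafufa" ends in a vowel. The stems ending in a vowel (guka → gukaul, kalge → kalgeul) add -ul.
The other pattern: stems ending in a consonant double the final consonant and add -et.
So pafufa → pafufaul.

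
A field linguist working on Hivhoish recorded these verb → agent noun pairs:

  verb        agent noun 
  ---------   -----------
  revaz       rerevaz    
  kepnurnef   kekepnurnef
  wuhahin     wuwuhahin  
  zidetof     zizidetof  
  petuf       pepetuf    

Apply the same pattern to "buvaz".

bubuvaz

Every pair shown (revaz → rerevaz, kepnurnef → kekepnurnef, wuhahin → wuwuhahin, …) follows the same rule: repeat the first consonant+vowel as a prefix.
So buvaz → bubuvaz.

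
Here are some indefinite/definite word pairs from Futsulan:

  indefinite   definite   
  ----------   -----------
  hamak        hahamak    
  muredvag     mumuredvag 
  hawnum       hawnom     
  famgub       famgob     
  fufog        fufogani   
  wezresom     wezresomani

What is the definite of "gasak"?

gagasak

muredvag and fufog both end in -g yet inflect differently (mumuredvag, fufogani), so the final letter is not what conditions the rule; the last vowel is.
"gasak" has last vowel 'a'. The stems whose last vowel is 'a' (hamak → hahamak, muredvag → mumuredvag) repeat the first consonant+vowel as a prefix.
So gasak → gagasak.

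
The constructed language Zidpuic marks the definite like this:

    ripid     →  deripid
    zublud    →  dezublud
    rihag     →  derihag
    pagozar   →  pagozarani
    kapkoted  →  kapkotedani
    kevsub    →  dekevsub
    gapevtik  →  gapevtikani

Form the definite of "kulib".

ripid and kapkoted both end in -d yet inflect differently (deripid, kapkotedani), so the final letter is not what conditions the rule; the number of vowels is.
"kulib" has 2 vowels. The stems with 2 vowels (kevsub → dekevsub, rihag → derihag, ripid → deripid) add the prefix de-.
So kulib → dekulib.

dekulib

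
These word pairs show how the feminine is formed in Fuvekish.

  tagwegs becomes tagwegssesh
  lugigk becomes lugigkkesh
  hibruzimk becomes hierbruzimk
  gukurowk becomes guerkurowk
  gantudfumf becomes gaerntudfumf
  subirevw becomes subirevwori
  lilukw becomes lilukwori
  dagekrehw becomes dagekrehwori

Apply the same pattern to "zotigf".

zotigffesh

lugigk and hibruzimk both end in -k yet inflect differently (lugigkkesh, hierbruzimk), so the final letter is not what conditions the rule; the second-to-last letter is.
"zotigf" has second-to-last letter 'g'. The stems whose second-to-last letter is 'g' (tagwegs → tagwegssesh, lugigk → lugigkkesh) double the final consonant and add -esh.
The other patterns: stems whose second-to-last letter is 'm' or 'w' insert -er- after the first vowel; stems whose second-to-last letter is 'h', 'k' or 'v' add -ori.
So zotigf → zotigffesh.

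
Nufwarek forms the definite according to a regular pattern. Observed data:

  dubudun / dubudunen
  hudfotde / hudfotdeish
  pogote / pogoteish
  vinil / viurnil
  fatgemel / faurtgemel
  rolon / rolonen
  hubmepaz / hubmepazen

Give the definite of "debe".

hudfotde and fatgemel both have last vowel 'e' yet inflect differently (hudfotdeish, faurtgemel), so the last vowel is not what conditions the rule; the final letter is.
"debe" ends in -e. The stems ending in -e (hudfotde → hudfotdeish, pogote → pogoteish) add -ish.
The other patterns: stems ending in -l insert -ur- after the first vowel; stems ending in -n or -z add -en.
So debe → debeish.

debeish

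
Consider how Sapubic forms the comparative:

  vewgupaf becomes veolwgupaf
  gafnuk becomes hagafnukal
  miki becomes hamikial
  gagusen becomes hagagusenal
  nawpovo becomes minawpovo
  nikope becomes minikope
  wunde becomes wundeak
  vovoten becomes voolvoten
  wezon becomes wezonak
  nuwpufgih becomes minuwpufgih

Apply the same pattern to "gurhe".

hagurheal

wezon and vovoten both end in -n yet inflect differently (wezonak, voolvoten), so the final letter is not what conditions the rule; the first letter is.
"gurhe" begins with g-. The stems beginning with g- (gagusen → hagagusenal, gafnuk → hagafnukal) add ha- … -al around the stem.
The other patterns: stems beginning with w- add -ak; stems beginning with v- insert -ol- after the first vowel; stems beginning with n- add the prefix mi-.
So gurhe → hagurheal.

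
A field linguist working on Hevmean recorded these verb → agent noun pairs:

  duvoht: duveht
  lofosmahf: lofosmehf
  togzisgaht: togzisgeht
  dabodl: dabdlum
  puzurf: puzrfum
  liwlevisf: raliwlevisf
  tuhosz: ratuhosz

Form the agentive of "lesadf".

lofosmahf and puzurf both end in -f yet inflect differently (lofosmehf, puzrfum), so the final letter is not what conditions the rule; the second-to-last letter is.
"lesadf" has second-to-last letter 'd'. The one such stem in the data (dabodl → dabdlum) deletes the last vowel and adds -um (as does puzurf), so the same rule applies.
So lesadf → lesdfum.

lesdfum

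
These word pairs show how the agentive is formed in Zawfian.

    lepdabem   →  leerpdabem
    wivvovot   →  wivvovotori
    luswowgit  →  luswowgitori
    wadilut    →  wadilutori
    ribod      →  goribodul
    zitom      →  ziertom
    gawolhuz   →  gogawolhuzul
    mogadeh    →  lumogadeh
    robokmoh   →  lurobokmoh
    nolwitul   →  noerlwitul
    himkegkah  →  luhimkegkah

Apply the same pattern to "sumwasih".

lusumwasih

lepdabem and mogadeh both have last vowel 'e' yet inflect differently (leerpdabem, lumogadeh), so the last vowel is not what conditions the rule; the final letter is.
"sumwasih" ends in -h. The stems ending in -h (himkegkah → luhimkegkah, mogadeh → lumogadeh, robokmoh → lurobokmoh) add the prefix lu-.
So sumwasih → lusumwasih.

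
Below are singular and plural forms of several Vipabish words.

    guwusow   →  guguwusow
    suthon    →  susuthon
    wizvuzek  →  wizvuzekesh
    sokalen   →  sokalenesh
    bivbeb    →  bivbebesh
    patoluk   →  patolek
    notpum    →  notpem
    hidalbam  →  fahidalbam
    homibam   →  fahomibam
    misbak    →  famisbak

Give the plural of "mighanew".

suthon and sokalen both end in -n yet inflect differently (susuthon, sokalenesh), so the final letter is not what conditions the rule; the last vowel is.
"mighanew" has last vowel 'e'. The stems whose last vowel is 'e' (wizvuzek → wizvuzekesh, sokalen → sokalenesh, bivbeb → bivbebesh) add -esh.
The other patterns: stems whose last vowel is 'o' repeat the first consonant+vowel as a prefix; stems whose last vowel is 'u' change the last vowel to 'e'; stems whose last vowel is 'a' add the prefix fa-.
So mighanew → mighanewesh.

mighanewesh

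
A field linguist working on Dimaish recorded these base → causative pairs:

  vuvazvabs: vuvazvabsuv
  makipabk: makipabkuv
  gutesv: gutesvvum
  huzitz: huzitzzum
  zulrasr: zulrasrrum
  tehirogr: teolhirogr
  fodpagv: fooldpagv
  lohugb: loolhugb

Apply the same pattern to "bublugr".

zulrasr and tehirogr both end in -r yet inflect differently (zulrasrrum, teolhirogr), so the final letter is not what conditions the rule; the second-to-last letter is.
"bublugr" has second-to-last letter 'g'. The stems whose second-to-last letter is 'g' (tehirogr → teolhirogr, fodpagv → fooldpagv, lohugb → loolhugb) insert -ol- after the first vowel.
So bublugr → buolblugr.

buolblugr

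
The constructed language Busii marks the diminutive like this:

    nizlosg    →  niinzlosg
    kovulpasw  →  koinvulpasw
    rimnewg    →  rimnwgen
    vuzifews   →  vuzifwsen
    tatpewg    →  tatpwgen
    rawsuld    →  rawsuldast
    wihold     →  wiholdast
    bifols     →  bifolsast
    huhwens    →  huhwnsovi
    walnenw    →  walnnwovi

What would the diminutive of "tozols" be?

tozolsast

nizlosg and rimnewg both end in -g yet inflect differently (niinzlosg, rimnwgen), so the final letter is not what conditions the rule; the second-to-last letter is.
"tozols" has second-to-last letter 'l'. The stems whose second-to-last letter is 'l' (rawsuld → rawsuldast, wihold → wiholdast, bifols → bifolsast) add -ast.
The other patterns: stems whose second-to-last letter is 's' insert -in- after the first vowel; stems whose second-to-last letter is 'w' delete the last vowel and add -en; stems whose second-to-last letter is 'n' delete the last vowel and add -ovi.
So tozols → tozolsast.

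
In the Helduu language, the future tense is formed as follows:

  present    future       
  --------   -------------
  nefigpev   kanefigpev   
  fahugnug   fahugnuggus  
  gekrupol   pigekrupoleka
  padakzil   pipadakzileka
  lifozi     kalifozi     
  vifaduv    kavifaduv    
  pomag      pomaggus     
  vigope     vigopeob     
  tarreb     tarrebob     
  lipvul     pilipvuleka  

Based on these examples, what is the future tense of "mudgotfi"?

kamudgotfi

lipvul and fahugnug both have last vowel 'u' yet inflect differently (pilipvuleka, fahugnuggus), so the last vowel is not what conditions the rule; the final letter is.
"mudgotfi" ends in -i. The one such stem in the data (lifozi → kalifozi) adds the prefix ka-, so the same rule applies.
The other patterns: stems ending in -b or -e add -ob; stems ending in -l add pi- … -eka around the stem; stems ending in -g double the final consonant and add -us.
So mudgotfi → kamudgotfi.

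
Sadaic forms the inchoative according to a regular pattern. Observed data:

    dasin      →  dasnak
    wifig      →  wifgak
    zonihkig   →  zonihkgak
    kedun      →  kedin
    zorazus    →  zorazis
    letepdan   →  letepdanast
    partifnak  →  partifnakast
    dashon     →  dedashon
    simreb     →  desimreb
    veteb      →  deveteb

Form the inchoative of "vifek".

devifek

dasin and kedun both end in -n yet inflect differently (dasnak, kedin), so the final letter is not what conditions the rule; the last vowel is.
"vifek" has last vowel 'e'. The stems whose last vowel is 'e' (simreb → desimreb, veteb → deveteb) add the prefix de-.
The other patterns: stems whose last vowel is 'i' delete the last vowel and add -ak; stems whose last vowel is 'u' change the last vowel to 'i'; stems whose last vowel is 'a' add -ast.
So vifek → devifek.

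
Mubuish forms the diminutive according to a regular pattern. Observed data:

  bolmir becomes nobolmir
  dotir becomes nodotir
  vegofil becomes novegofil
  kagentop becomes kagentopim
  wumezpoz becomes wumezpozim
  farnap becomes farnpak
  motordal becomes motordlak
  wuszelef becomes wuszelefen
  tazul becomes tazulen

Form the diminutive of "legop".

legopim

kagentop and farnap both end in -p yet inflect differently (kagentopim, farnpak), so the final letter is not what conditions the rule; the last vowel is.
"legop" has last vowel 'o'. The stems whose last vowel is 'o' (kagentop → kagentopim, wumezpoz → wumezpozim) add -im.
So legop → legopim.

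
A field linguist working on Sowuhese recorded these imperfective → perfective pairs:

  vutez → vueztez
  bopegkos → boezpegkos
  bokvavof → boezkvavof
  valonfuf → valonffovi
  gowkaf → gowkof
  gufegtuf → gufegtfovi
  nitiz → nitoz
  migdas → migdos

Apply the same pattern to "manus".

mansovi

gowkaf and valonfuf both end in -f yet inflect differently (gowkof, valonffovi), so the final letter is not what conditions the rule; the last vowel is.
"manus" has last vowel 'u'. The stems whose last vowel is 'u' (valonfuf → valonffovi, gufegtuf → gufegtfovi) delete the last vowel and add -ovi.
So manus → mansovi.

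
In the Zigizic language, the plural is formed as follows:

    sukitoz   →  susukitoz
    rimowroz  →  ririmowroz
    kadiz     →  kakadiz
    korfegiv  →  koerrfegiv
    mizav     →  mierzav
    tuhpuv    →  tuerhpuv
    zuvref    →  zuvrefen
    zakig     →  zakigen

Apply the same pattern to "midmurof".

kadiz and korfegiv both have last vowel 'i' yet inflect differently (kakadiz, koerrfegiv), so the last vowel is not what conditions the rule; the final letter is.
"midmurof" ends in -f. The one such stem in the data (zuvref → zuvrefen) adds -en, so the same rule applies.
The other patterns: stems ending in -z repeat the first consonant+vowel as a prefix; stems ending in -v insert -er- after the first vowel.
So midmurof → midmurofen.

midmurofen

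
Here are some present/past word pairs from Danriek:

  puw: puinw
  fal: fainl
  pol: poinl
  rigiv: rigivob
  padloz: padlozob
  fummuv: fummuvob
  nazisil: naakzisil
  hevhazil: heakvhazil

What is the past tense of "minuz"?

fal and nazisil both end in -l yet inflect differently (fainl, naakzisil), so the final letter is not what conditions the rule; the number of vowels is.
"minuz" has 2 vowels. The stems with 2 vowels (rigiv → rigivob, padloz → padlozob, fummuv → fummuvob) add -ob.
So minuz → minuzob.

minuzob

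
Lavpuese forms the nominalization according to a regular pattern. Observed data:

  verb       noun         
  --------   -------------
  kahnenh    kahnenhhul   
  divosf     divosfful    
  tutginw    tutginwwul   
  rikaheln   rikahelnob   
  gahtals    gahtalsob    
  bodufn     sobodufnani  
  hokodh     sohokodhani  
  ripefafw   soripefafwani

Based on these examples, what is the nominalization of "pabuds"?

rikaheln and bodufn both end in -n yet inflect differently (rikahelnob, sobodufnani), so the final letter is not what conditions the rule; the second-to-last letter is.
"pabuds" has second-to-last letter 'd'. The one such stem in the data (hokodh → sohokodhani) adds so- … -ani around the stem, so the same rule applies.
So pabuds → sopabudsani.

sopabudsani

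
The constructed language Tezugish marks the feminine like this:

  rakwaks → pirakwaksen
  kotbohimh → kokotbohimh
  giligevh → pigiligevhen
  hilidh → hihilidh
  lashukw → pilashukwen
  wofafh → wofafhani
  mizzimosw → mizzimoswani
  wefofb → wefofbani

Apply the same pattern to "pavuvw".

pipavuvwen

hilidh and wofafh both end in -h yet inflect differently (hihilidh, wofafhani), so the final letter is not what conditions the rule; the second-to-last letter is.
"pavuvw" has second-to-last letter 'v'. The one such stem in the data (giligevh → pigiligevhen) adds pi- … -en around the stem, so the same rule applies.
So pavuvw → pipavuvwen.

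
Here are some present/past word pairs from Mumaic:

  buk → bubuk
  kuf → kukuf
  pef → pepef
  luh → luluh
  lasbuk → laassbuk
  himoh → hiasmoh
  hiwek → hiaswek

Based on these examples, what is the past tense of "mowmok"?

"mowmok" has 2 vowels. The stems with 2 vowels (lasbuk → laassbuk, himoh → hiasmoh, hiwek → hiaswek) insert -as- after the first vowel.
The other pattern: stems with 1 vowel repeat the first consonant+vowel as a prefix.
So mowmok → moaswmok.

moaswmok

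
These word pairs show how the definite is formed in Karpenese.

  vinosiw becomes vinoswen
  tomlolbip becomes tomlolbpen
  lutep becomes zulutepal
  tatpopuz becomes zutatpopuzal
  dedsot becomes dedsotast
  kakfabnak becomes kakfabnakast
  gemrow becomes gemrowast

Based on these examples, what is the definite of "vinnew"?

tomlolbip and lutep both end in -p yet inflect differently (tomlolbpen, zulutepal), so the final letter is not what conditions the rule; the last vowel is.
"vinnew" has last vowel 'e'. The one such stem in the data (lutep → zulutepal) adds zu- … -al around the stem, so the same rule applies.
The other patterns: stems whose last vowel is 'i' delete the last vowel and add -en; stems whose last vowel is 'a' or 'o' add -ast.
So vinnew → zuvinnewal.

zuvinnewal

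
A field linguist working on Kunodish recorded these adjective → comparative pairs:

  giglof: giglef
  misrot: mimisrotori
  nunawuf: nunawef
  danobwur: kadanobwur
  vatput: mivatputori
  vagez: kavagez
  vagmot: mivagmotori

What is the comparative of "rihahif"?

rihahef

"rihahif" ends in -f. The stems ending in -f (nunawuf → nunawef, giglof → giglef) change the last vowel to 'e'.
So rihahif → rihahef.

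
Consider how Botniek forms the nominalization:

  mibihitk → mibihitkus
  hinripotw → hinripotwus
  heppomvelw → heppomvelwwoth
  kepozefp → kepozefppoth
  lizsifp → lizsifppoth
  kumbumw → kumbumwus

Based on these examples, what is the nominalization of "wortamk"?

wortamkus

hinripotw and heppomvelw both end in -w yet inflect differently (hinripotwus, heppomvelwwoth), so the final letter is not what conditions the rule; the second-to-last letter is.
"wortamk" has second-to-last letter 'm'. The one such stem in the data (kumbumw → kumbumwus) adds -us, so the same rule applies.
The other pattern: stems whose second-to-last letter is 'f' or 'l' double the final consonant and add -oth.
So wortamk → wortamkus.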